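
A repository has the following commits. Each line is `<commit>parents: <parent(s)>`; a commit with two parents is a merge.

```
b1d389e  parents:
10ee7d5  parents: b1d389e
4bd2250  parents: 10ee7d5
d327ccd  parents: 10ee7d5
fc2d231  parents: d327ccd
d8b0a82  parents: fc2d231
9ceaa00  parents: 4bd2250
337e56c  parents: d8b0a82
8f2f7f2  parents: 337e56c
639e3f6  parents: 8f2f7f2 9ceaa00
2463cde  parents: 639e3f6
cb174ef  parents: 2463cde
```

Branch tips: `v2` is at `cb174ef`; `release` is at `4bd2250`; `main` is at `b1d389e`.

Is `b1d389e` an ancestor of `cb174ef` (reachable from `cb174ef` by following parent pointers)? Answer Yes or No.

Yes

Ancestors of cb174ef (commits reachable by following parents): {10ee7d5, 2463cde, 337e56c, 4bd2250, 639e3f6, 8f2f7f2, 9ceaa00, b1d389e, cb174ef, d327ccd, d8b0a82, fc2d231}.
b1d389e is in that set, so it is an ancestor of cb174ef.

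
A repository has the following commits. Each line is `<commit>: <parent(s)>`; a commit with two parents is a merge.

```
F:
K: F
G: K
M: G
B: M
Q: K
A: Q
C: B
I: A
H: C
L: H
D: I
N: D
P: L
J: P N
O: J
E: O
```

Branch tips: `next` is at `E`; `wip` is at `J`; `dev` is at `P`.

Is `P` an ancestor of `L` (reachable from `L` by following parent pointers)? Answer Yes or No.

Ancestors of L: {B, C, F, G, H, K, L, M}.
P is not in that set, so it is not an ancestor of L.

No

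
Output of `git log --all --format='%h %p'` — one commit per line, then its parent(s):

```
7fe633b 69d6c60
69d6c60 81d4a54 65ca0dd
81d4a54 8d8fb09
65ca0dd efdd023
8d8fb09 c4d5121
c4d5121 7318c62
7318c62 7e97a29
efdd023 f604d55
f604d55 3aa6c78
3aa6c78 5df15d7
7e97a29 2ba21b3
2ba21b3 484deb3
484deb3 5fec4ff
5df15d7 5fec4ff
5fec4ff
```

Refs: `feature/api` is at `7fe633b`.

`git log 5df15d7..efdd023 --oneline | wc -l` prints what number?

3

Reachable from efdd023: {3aa6c78, 5df15d7, 5fec4ff, efdd023, f604d55}.
Reachable from 5df15d7: {5df15d7, 5fec4ff}.
In efdd023's history but not 5df15d7's: {3aa6c78, efdd023, f604d55} — 3 commits.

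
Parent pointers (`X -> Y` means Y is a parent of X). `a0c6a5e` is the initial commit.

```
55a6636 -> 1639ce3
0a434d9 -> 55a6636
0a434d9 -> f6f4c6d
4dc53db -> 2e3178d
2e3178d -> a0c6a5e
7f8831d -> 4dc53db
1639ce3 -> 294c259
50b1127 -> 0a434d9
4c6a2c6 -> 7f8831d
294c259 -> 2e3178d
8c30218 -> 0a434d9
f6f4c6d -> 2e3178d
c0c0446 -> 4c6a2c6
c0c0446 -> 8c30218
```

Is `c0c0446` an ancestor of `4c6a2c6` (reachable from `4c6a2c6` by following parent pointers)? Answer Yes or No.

No

Ancestors of 4c6a2c6: {2e3178d, 4c6a2c6, 4dc53db, 7f8831d, a0c6a5e}.
c0c0446 is not in that set, so it is not an ancestor of 4c6a2c6.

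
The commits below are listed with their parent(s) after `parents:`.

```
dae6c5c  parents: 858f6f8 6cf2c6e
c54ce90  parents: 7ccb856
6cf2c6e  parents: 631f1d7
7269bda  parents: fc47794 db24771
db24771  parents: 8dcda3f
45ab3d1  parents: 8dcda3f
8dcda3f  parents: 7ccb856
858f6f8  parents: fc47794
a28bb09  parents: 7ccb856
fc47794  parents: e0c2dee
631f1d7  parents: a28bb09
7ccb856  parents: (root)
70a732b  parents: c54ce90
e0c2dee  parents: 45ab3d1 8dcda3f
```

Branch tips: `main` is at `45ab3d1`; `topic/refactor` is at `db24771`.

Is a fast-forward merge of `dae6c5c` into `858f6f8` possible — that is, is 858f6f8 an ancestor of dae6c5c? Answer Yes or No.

A fast-forward from 858f6f8 to dae6c5c is possible iff 858f6f8 is an ancestor of dae6c5c.
Ancestors of dae6c5c: {45ab3d1, 631f1d7, 6cf2c6e, 7ccb856, 858f6f8, 8dcda3f, a28bb09, dae6c5c, e0c2dee, fc47794}.
858f6f8 is among them, so fast-forward is possible.

Yes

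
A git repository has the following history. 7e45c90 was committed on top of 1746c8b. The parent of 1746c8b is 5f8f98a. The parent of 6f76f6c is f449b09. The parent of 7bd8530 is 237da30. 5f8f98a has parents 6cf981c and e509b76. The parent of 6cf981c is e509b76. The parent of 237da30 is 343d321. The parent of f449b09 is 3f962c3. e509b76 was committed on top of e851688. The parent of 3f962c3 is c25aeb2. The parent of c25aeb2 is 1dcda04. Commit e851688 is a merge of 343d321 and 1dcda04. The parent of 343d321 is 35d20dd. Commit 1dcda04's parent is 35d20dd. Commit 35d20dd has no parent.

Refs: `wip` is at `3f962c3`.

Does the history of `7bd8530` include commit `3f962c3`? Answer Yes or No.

No

Ancestors of 7bd8530: {237da30, 343d321, 35d20dd, 7bd8530}.
3f962c3 is not in that set, so it is not an ancestor of 7bd8530.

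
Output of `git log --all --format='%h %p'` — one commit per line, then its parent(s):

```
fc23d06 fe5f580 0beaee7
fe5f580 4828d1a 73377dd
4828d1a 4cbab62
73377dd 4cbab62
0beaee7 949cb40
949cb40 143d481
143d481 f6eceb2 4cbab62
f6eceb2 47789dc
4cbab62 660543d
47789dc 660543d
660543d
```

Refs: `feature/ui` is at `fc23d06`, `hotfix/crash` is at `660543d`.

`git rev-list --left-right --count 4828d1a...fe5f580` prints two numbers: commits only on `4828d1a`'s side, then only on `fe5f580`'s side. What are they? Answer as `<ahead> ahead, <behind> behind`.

Reachable from 4828d1a: {4828d1a, 4cbab62, 660543d}.
Reachable from fe5f580: {4828d1a, 4cbab62, 660543d, 73377dd, fe5f580}.
Only in 4828d1a's history (ahead): {} — 0.
Only in fe5f580's history (behind): {73377dd, fe5f580} — 2.

0 ahead, 2 behind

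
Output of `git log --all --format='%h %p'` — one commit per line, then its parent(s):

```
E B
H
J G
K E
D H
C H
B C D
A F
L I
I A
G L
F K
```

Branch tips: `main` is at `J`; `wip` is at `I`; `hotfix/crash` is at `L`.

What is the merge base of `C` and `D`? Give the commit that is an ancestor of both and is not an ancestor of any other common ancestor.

Ancestors of C: {C, H}.
Ancestors of D: {D, H}.
Common ancestors: {H}.
The only common ancestor is H, so it is the merge base.

H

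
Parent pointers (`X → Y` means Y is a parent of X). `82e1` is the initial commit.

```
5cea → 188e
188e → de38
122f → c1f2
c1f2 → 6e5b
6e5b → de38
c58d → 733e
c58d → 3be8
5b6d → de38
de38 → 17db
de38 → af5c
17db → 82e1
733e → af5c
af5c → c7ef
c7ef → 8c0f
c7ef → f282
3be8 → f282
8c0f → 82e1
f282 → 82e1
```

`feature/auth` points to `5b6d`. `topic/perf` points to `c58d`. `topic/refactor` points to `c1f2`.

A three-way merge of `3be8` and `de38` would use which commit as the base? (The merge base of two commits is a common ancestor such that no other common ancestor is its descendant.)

f282

Ancestors of 3be8: {3be8, 82e1, f282}.
Ancestors of de38: {17db, 82e1, 8c0f, af5c, c7ef, de38, f282}.
Common ancestors: {82e1, f282}.
Among these, f282 is not an ancestor of any other common ancestor — it is the merge base.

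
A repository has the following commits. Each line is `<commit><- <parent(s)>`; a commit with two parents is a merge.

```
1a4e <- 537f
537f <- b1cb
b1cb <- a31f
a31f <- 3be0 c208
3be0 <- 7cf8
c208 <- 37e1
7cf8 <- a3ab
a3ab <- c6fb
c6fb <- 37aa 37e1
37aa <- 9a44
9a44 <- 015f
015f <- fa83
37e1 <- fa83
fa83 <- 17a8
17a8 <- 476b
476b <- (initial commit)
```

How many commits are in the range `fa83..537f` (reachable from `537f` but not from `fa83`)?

Reachable from 537f: {015f, 17a8, 37aa, 37e1, 3be0, 476b, 537f, 7cf8, 9a44, a31f, a3ab, b1cb, c208, c6fb, fa83}.
Reachable from fa83: {17a8, 476b, fa83}.
In 537f's history but not fa83's: {015f, 37aa, 37e1, 3be0, 537f, 7cf8, 9a44, a31f, a3ab, b1cb, c208, c6fb} — 12 commits.

12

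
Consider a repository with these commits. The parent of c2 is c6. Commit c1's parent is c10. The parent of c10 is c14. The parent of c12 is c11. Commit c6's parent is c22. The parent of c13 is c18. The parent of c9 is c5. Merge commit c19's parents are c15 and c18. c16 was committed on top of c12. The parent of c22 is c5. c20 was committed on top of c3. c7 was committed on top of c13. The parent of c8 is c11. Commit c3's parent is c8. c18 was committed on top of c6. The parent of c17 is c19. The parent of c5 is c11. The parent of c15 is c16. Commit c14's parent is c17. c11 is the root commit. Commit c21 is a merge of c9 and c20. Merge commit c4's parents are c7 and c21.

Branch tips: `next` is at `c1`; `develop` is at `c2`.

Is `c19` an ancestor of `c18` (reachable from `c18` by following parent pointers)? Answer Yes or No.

Ancestors of c18: {c11, c18, c22, c5, c6}.
c19 is not in that set, so it is not an ancestor of c18.

No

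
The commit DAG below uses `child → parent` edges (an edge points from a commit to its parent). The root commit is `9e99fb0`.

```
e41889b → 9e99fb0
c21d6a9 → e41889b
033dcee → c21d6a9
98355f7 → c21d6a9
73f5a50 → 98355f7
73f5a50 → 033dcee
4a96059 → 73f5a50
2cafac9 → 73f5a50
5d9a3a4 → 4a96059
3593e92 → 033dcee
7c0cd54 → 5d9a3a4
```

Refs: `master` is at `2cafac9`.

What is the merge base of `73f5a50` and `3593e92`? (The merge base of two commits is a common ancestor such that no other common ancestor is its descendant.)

Ancestors of 73f5a50: {033dcee, 73f5a50, 98355f7, 9e99fb0, c21d6a9, e41889b}.
Ancestors of 3593e92: {033dcee, 3593e92, 9e99fb0, c21d6a9, e41889b}.
Common ancestors: {033dcee, 9e99fb0, c21d6a9, e41889b}.
Among these, 033dcee is not an ancestor of any other common ancestor — it is the merge base.

033dcee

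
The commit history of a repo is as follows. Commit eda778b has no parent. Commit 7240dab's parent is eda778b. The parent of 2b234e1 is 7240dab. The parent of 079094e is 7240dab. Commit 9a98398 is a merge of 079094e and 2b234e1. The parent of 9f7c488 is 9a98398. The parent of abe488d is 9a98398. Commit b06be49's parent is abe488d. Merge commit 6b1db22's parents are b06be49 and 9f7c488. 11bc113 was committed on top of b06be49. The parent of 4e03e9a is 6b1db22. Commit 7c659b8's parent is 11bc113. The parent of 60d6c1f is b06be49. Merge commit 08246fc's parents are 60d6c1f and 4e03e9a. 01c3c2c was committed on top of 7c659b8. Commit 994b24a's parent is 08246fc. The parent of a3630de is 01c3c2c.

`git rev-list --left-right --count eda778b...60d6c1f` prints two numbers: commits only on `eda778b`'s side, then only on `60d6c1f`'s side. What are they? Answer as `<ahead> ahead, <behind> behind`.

0 ahead, 7 behind

Reachable from eda778b: {eda778b}.
Reachable from 60d6c1f: {079094e, 2b234e1, 60d6c1f, 7240dab, 9a98398, abe488d, b06be49, eda778b}.
Only in eda778b's history (ahead): {} — 0.
Only in 60d6c1f's history (behind): {079094e, 2b234e1, 60d6c1f, 7240dab, 9a98398, abe488d, b06be49} — 7.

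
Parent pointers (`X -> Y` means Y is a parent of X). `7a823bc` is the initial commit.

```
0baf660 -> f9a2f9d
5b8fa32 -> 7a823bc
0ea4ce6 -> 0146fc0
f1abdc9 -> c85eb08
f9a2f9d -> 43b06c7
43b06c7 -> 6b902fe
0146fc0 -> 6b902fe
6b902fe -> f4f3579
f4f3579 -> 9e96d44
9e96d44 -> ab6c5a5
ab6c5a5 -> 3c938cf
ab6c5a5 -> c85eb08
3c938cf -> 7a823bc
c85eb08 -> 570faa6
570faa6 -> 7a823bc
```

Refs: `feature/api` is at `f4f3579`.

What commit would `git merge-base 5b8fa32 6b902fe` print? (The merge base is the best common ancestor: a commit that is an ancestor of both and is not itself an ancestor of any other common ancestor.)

Ancestors of 5b8fa32: {5b8fa32, 7a823bc}.
Ancestors of 6b902fe: {3c938cf, 570faa6, 6b902fe, 7a823bc, 9e96d44, ab6c5a5, c85eb08, f4f3579}.
Common ancestors: {7a823bc}.
The only common ancestor is 7a823bc, so it is the merge base.

7a823bc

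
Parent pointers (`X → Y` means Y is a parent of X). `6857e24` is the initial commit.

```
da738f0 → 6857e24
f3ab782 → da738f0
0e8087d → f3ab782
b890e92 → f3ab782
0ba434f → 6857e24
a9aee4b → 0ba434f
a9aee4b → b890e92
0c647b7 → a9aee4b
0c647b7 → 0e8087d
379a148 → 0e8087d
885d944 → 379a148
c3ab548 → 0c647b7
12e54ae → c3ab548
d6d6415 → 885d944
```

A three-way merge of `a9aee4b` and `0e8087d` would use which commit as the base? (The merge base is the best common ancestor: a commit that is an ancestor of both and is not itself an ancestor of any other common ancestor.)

f3ab782

Ancestors of a9aee4b: {0ba434f, 6857e24, a9aee4b, b890e92, da738f0, f3ab782}.
Ancestors of 0e8087d: {0e8087d, 6857e24, da738f0, f3ab782}.
Common ancestors: {6857e24, da738f0, f3ab782}.
Among these, f3ab782 is not an ancestor of any other common ancestor — it is the merge base.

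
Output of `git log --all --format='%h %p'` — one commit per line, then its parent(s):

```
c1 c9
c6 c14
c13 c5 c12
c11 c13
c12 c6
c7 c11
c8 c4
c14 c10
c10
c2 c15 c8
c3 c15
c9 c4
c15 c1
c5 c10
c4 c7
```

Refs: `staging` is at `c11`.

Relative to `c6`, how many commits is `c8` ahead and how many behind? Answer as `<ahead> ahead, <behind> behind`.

7 ahead, 0 behind

Reachable from c8: {c10, c11, c12, c13, c14, c4, c5, c6, c7, c8}.
Reachable from c6: {c10, c14, c6}.
Only in c8's history (ahead): {c11, c12, c13, c4, c5, c7, c8} — 7.
Only in c6's history (behind): {} — 0.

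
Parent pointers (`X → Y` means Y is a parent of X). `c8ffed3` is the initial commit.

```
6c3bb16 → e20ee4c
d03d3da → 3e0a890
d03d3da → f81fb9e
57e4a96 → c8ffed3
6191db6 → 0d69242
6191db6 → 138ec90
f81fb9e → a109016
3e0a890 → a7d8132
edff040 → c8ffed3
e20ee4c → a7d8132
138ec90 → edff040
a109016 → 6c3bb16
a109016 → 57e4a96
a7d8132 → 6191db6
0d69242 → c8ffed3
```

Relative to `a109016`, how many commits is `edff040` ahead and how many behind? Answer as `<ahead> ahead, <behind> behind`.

Reachable from edff040: {c8ffed3, edff040}.
Reachable from a109016: {0d69242, 138ec90, 57e4a96, 6191db6, 6c3bb16, a109016, a7d8132, c8ffed3, e20ee4c, edff040}.
Only in edff040's history (ahead): {} — 0.
Only in a109016's history (behind): {0d69242, 138ec90, 57e4a96, 6191db6, 6c3bb16, a109016, a7d8132, e20ee4c} — 8.

0 ahead, 8 behind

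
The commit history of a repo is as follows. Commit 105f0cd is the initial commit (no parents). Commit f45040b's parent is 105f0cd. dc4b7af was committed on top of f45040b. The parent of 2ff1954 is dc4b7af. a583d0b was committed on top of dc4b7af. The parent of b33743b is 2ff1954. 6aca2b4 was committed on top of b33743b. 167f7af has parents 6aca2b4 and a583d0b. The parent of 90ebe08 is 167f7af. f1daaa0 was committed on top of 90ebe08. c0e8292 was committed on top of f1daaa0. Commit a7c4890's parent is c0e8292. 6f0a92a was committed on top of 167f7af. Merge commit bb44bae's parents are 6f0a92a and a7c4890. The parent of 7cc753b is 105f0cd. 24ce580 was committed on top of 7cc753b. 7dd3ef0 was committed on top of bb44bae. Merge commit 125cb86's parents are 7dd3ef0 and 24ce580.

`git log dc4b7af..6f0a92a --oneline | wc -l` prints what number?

Reachable from 6f0a92a: {105f0cd, 167f7af, 2ff1954, 6aca2b4, 6f0a92a, a583d0b, b33743b, dc4b7af, f45040b}.
Reachable from dc4b7af: {105f0cd, dc4b7af, f45040b}.
In 6f0a92a's history but not dc4b7af's: {167f7af, 2ff1954, 6aca2b4, 6f0a92a, a583d0b, b33743b} — 6 commits.

6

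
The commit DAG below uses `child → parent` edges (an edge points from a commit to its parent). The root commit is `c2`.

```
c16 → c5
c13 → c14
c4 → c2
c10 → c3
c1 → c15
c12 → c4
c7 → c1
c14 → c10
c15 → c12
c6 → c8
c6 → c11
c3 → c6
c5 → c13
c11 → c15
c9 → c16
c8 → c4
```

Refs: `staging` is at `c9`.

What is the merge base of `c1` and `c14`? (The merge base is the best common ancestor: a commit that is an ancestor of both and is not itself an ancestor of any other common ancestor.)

Ancestors of c1: {c1, c12, c15, c2, c4}.
Ancestors of c14: {c10, c11, c12, c14, c15, c2, c3, c4, c6, c8}.
Common ancestors: {c12, c15, c2, c4}.
Among these, c15 is not an ancestor of any other common ancestor — it is the merge base.

c15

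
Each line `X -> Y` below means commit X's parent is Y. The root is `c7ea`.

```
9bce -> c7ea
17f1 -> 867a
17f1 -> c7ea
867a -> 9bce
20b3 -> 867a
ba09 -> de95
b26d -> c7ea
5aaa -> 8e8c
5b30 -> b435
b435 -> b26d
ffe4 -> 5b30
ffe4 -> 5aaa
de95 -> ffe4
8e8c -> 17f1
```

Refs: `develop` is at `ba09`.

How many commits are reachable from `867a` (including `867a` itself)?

3

Walking parent pointers from 867a: reachable set = {867a, 9bce, c7ea}.
That is 3 commits.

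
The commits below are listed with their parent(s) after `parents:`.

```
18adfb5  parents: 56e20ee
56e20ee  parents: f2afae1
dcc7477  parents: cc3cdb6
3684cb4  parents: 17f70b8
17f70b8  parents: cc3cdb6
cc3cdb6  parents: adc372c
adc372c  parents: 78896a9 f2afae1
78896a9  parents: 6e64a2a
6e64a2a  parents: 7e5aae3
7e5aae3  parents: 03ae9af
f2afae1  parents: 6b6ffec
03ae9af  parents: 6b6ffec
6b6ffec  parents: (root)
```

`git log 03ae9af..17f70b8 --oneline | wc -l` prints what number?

7

Reachable from 17f70b8: {03ae9af, 17f70b8, 6b6ffec, 6e64a2a, 78896a9, 7e5aae3, adc372c, cc3cdb6, f2afae1}.
Reachable from 03ae9af: {03ae9af, 6b6ffec}.
In 17f70b8's history but not 03ae9af's: {17f70b8, 6e64a2a, 78896a9, 7e5aae3, adc372c, cc3cdb6, f2afae1} — 7 commits.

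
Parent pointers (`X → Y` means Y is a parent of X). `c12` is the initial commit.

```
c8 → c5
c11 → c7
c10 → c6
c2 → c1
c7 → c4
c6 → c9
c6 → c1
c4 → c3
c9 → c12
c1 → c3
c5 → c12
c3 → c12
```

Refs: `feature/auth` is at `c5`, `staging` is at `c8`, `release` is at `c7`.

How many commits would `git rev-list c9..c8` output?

2

Reachable from c8: {c12, c5, c8}.
Reachable from c9: {c12, c9}.
In c8's history but not c9's: {c5, c8} — 2 commits.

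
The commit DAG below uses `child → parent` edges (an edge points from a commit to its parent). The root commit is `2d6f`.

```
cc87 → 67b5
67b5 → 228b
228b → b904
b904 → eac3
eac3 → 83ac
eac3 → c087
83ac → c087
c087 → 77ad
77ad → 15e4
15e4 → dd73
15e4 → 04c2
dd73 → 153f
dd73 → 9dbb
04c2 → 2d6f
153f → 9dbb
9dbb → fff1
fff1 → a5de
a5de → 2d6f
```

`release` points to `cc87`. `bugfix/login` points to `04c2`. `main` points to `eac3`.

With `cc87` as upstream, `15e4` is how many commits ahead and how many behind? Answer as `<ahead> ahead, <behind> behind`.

0 ahead, 8 behind

Reachable from 15e4: {04c2, 153f, 15e4, 2d6f, 9dbb, a5de, dd73, fff1}.
Reachable from cc87: {04c2, 153f, 15e4, 228b, 2d6f, 67b5, 77ad, 83ac, 9dbb, a5de, b904, c087, cc87, dd73, eac3, fff1}.
Only in 15e4's history (ahead): {} — 0.
Only in cc87's history (behind): {228b, 67b5, 77ad, 83ac, b904, c087, cc87, eac3} — 8.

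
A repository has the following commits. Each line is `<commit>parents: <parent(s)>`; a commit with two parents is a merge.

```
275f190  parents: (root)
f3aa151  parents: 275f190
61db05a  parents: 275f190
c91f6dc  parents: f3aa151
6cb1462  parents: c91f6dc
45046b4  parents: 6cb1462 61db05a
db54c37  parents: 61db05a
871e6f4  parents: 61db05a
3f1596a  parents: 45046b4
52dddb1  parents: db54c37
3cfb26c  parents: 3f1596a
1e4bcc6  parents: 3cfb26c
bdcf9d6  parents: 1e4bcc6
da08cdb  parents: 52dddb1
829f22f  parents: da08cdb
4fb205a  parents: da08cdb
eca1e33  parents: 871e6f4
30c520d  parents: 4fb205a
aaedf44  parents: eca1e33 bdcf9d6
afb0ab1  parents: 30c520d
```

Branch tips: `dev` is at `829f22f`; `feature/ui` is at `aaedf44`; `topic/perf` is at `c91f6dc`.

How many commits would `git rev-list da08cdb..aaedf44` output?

11

Reachable from aaedf44: {1e4bcc6, 275f190, 3cfb26c, 3f1596a, 45046b4, 61db05a, 6cb1462, 871e6f4, aaedf44, bdcf9d6, c91f6dc, eca1e33, f3aa151}.
Reachable from da08cdb: {275f190, 52dddb1, 61db05a, da08cdb, db54c37}.
In aaedf44's history but not da08cdb's: {1e4bcc6, 3cfb26c, 3f1596a, 45046b4, 6cb1462, 871e6f4, aaedf44, bdcf9d6, c91f6dc, eca1e33, f3aa151} — 11 commits.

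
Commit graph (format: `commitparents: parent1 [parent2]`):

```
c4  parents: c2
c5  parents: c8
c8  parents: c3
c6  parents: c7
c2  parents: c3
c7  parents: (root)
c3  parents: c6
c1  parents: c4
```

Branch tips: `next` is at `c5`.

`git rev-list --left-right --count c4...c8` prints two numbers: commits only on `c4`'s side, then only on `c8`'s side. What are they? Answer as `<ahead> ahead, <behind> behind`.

2 ahead, 1 behind

Reachable from c4: {c2, c3, c4, c6, c7}.
Reachable from c8: {c3, c6, c7, c8}.
Only in c4's history (ahead): {c2, c4} — 2.
Only in c8's history (behind): {c8} — 1.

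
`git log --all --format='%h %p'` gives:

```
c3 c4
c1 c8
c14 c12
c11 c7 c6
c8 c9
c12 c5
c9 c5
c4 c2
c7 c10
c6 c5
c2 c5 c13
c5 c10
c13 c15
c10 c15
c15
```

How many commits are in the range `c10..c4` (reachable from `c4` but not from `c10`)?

Reachable from c4: {c10, c13, c15, c2, c4, c5}.
Reachable from c10: {c10, c15}.
In c4's history but not c10's: {c13, c2, c4, c5} — 4 commits.

4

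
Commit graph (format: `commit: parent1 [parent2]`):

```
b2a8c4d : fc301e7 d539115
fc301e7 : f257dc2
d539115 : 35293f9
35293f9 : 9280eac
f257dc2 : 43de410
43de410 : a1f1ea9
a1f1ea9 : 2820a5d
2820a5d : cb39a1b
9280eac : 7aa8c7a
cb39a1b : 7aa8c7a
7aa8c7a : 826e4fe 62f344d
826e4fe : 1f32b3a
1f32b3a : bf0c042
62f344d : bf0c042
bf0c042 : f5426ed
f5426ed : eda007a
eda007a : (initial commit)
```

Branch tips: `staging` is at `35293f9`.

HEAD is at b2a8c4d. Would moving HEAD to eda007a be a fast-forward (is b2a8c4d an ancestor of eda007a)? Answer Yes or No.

No

A fast-forward from b2a8c4d to eda007a is possible iff b2a8c4d is an ancestor of eda007a.
Ancestors of eda007a: {eda007a}.
b2a8c4d is not among them, so fast-forward is not possible.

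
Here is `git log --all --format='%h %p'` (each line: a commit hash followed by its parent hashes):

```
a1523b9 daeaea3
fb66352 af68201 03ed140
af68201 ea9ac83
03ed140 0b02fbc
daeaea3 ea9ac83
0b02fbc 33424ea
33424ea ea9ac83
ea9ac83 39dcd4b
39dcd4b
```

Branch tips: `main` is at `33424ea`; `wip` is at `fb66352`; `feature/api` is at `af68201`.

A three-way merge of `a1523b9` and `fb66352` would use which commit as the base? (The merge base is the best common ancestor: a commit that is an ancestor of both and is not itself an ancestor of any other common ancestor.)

Ancestors of a1523b9: {39dcd4b, a1523b9, daeaea3, ea9ac83}.
Ancestors of fb66352: {03ed140, 0b02fbc, 33424ea, 39dcd4b, af68201, ea9ac83, fb66352}.
Common ancestors: {39dcd4b, ea9ac83}.
Among these, ea9ac83 is not an ancestor of any other common ancestor — it is the merge base.

ea9ac83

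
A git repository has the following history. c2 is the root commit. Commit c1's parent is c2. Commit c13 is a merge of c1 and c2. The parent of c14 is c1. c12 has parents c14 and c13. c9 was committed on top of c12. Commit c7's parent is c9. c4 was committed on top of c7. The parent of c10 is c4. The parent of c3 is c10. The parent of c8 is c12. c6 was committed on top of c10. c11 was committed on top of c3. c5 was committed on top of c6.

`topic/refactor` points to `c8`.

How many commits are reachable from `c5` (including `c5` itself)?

Walking parent pointers from c5: reachable set = {c1, c10, c12, c13, c14, c2, c4, c5, c6, c7, c9}.
That is 11 commits.

11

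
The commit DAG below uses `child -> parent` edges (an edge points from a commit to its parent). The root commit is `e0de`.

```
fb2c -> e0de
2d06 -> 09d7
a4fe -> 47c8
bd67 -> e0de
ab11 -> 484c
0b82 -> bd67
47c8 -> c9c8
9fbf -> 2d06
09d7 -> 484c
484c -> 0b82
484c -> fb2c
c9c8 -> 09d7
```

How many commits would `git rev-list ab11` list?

Walking parent pointers from ab11: reachable set = {0b82, 484c, ab11, bd67, e0de, fb2c}.
That is 6 commits.

6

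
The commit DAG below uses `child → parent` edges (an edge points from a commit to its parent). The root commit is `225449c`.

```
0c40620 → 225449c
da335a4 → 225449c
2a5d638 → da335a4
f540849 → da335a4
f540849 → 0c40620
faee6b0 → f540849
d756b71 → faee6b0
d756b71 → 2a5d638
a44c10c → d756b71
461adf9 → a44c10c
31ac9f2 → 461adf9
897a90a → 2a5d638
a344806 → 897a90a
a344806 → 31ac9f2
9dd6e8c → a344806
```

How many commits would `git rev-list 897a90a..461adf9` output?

Reachable from 461adf9: {0c40620, 225449c, 2a5d638, 461adf9, a44c10c, d756b71, da335a4, f540849, faee6b0}.
Reachable from 897a90a: {225449c, 2a5d638, 897a90a, da335a4}.
In 461adf9's history but not 897a90a's: {0c40620, 461adf9, a44c10c, d756b71, f540849, faee6b0} — 6 commits.

6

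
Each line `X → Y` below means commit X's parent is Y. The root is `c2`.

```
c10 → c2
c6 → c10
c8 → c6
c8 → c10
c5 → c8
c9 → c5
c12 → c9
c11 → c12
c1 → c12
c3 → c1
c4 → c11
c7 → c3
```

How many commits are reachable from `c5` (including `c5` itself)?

5

Walking parent pointers from c5: reachable set = {c10, c2, c5, c6, c8}.
That is 5 commits.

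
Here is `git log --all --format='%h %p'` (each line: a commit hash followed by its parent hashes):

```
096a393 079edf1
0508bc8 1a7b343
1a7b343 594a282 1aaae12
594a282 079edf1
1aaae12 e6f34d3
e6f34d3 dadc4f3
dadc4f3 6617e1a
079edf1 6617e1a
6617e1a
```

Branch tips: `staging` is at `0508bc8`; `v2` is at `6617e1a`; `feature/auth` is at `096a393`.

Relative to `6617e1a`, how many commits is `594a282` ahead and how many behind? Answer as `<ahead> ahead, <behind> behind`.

2 ahead, 0 behind

Reachable from 594a282: {079edf1, 594a282, 6617e1a}.
Reachable from 6617e1a: {6617e1a}.
Only in 594a282's history (ahead): {079edf1, 594a282} — 2.
Only in 6617e1a's history (behind): {} — 0.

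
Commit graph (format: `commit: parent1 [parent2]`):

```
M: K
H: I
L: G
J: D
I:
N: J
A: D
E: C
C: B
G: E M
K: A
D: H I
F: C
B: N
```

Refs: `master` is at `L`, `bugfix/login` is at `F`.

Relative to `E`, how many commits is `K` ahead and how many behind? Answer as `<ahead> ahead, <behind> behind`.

Reachable from K: {A, D, H, I, K}.
Reachable from E: {B, C, D, E, H, I, J, N}.
Only in K's history (ahead): {A, K} — 2.
Only in E's history (behind): {B, C, E, J, N} — 5.

2 ahead, 5 behind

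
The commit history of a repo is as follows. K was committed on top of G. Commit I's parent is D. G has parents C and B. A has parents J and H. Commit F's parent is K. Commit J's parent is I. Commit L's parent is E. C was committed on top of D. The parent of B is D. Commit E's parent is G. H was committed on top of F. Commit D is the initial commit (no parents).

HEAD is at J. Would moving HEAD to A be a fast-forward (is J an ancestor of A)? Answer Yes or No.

Yes

A fast-forward from J to A is possible iff J is an ancestor of A.
Ancestors of A: {A, B, C, D, F, G, H, I, J, K}.
J is among them, so fast-forward is possible.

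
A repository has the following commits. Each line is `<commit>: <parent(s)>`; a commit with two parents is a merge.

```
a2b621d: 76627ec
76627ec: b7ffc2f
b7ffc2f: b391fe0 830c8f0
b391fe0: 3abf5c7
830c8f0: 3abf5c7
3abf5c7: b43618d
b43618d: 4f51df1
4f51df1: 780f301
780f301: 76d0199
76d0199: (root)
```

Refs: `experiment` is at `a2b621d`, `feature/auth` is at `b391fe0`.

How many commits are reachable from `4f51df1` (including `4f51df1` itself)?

Walking parent pointers from 4f51df1: reachable set = {4f51df1, 76d0199, 780f301}.
That is 3 commits.

3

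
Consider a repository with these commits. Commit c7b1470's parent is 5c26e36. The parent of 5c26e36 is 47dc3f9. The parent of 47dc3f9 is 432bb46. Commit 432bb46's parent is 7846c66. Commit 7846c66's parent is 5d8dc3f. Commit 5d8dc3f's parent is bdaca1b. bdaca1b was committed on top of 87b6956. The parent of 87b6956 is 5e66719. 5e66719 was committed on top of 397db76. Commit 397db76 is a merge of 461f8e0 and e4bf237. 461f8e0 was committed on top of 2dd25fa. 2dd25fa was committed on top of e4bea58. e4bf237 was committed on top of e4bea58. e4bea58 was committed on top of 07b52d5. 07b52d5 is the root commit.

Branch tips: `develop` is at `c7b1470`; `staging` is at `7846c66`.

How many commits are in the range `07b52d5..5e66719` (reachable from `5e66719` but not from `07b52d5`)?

6

Reachable from 5e66719: {07b52d5, 2dd25fa, 397db76, 461f8e0, 5e66719, e4bea58, e4bf237}.
Reachable from 07b52d5: {07b52d5}.
In 5e66719's history but not 07b52d5's: {2dd25fa, 397db76, 461f8e0, 5e66719, e4bea58, e4bf237} — 6 commits.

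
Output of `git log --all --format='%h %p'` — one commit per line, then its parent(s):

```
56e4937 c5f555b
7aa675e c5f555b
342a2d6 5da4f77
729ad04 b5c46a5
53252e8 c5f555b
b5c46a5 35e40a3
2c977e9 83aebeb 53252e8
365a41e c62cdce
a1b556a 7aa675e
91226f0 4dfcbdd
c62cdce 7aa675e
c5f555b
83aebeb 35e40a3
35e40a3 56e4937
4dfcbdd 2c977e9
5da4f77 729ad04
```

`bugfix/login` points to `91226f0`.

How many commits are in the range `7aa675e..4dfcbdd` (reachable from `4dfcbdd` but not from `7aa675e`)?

Reachable from 4dfcbdd: {2c977e9, 35e40a3, 4dfcbdd, 53252e8, 56e4937, 83aebeb, c5f555b}.
Reachable from 7aa675e: {7aa675e, c5f555b}.
In 4dfcbdd's history but not 7aa675e's: {2c977e9, 35e40a3, 4dfcbdd, 53252e8, 56e4937, 83aebeb} — 6 commits.

6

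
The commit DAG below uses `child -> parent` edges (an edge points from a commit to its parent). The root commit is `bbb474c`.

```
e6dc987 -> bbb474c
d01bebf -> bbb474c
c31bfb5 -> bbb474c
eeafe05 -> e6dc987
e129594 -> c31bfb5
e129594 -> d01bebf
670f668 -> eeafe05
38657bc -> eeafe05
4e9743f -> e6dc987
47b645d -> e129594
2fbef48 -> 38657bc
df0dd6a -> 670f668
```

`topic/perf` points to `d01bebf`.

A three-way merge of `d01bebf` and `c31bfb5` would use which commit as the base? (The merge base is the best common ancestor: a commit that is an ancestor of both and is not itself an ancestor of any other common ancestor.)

bbb474c

Ancestors of d01bebf: {bbb474c, d01bebf}.
Ancestors of c31bfb5: {bbb474c, c31bfb5}.
Common ancestors: {bbb474c}.
The only common ancestor is bbb474c, so it is the merge base.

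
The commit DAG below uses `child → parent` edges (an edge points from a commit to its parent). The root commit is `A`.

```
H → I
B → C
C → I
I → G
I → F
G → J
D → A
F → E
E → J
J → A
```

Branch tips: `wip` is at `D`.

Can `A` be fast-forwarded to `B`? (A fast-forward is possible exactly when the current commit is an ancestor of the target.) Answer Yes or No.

Yes

A fast-forward from A to B is possible iff A is an ancestor of B.
Ancestors of B: {A, B, C, E, F, G, I, J}.
A is among them, so fast-forward is possible.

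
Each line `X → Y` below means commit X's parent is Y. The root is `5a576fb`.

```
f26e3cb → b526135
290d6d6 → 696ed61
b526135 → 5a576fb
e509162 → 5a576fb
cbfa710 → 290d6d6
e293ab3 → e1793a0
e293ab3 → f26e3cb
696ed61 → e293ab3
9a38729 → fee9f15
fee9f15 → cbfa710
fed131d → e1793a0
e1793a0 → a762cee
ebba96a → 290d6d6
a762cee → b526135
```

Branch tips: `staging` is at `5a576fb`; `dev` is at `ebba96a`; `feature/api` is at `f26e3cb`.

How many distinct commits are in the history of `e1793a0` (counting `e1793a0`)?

4

Walking parent pointers from e1793a0: reachable set = {5a576fb, a762cee, b526135, e1793a0}.
That is 4 commits.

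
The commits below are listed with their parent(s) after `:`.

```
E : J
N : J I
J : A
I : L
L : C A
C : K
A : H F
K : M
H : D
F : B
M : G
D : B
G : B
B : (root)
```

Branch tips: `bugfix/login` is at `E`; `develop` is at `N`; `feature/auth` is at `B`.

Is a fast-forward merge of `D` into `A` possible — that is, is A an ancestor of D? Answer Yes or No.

No

A fast-forward from A to D is possible iff A is an ancestor of D.
Ancestors of D: {B, D}.
A is not among them, so fast-forward is not possible.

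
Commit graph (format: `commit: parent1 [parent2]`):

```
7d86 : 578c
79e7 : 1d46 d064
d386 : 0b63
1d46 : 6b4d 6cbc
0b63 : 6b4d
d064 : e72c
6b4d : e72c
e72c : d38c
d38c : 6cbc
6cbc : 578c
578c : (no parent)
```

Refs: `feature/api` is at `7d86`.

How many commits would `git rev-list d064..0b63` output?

2

Reachable from 0b63: {0b63, 578c, 6b4d, 6cbc, d38c, e72c}.
Reachable from d064: {578c, 6cbc, d064, d38c, e72c}.
In 0b63's history but not d064's: {0b63, 6b4d} — 2 commits.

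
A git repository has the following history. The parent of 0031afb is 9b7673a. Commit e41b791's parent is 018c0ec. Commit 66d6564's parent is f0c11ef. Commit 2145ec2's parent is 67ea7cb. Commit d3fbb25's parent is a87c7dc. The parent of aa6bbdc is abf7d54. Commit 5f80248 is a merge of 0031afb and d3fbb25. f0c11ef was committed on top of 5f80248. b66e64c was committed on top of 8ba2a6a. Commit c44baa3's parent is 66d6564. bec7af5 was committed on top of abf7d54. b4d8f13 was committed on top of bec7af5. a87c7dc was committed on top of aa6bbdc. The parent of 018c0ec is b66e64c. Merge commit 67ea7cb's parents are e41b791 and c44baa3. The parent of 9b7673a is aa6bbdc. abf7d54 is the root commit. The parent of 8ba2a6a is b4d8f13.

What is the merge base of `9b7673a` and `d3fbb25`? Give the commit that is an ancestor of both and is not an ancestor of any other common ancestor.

aa6bbdc

Ancestors of 9b7673a: {9b7673a, aa6bbdc, abf7d54}.
Ancestors of d3fbb25: {a87c7dc, aa6bbdc, abf7d54, d3fbb25}.
Common ancestors: {aa6bbdc, abf7d54}.
Among these, aa6bbdc is not an ancestor of any other common ancestor — it is the merge base.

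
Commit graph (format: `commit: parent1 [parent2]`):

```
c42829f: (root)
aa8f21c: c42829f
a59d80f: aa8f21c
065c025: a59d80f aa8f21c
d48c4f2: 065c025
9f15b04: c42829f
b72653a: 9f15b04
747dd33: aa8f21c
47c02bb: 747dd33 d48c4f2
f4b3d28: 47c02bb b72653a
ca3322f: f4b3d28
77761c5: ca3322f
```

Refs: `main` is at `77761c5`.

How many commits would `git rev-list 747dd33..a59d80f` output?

Reachable from a59d80f: {a59d80f, aa8f21c, c42829f}.
Reachable from 747dd33: {747dd33, aa8f21c, c42829f}.
In a59d80f's history but not 747dd33's: {a59d80f} — 1 commit.

1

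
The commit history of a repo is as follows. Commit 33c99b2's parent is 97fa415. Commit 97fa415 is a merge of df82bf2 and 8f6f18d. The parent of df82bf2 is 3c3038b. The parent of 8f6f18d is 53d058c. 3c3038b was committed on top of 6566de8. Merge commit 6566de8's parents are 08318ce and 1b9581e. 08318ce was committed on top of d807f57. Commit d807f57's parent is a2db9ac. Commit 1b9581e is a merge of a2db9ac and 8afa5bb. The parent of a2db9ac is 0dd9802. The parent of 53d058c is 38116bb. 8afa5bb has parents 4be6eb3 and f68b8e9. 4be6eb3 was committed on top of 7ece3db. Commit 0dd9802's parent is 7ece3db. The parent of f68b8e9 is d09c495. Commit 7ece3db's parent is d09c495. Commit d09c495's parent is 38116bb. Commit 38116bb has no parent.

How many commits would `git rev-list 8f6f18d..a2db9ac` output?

Reachable from a2db9ac: {0dd9802, 38116bb, 7ece3db, a2db9ac, d09c495}.
Reachable from 8f6f18d: {38116bb, 53d058c, 8f6f18d}.
In a2db9ac's history but not 8f6f18d's: {0dd9802, 7ece3db, a2db9ac, d09c495} — 4 commits.

4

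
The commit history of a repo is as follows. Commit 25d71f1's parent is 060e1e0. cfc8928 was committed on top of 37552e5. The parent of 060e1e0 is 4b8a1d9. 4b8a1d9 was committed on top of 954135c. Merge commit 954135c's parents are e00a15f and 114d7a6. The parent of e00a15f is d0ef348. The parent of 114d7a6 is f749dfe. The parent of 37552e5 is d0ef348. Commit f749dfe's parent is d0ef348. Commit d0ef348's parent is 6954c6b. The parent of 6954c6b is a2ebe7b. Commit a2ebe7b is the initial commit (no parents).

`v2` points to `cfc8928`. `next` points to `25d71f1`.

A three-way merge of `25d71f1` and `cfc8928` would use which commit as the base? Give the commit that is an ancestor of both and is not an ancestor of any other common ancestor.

d0ef348

Ancestors of 25d71f1: {060e1e0, 114d7a6, 25d71f1, 4b8a1d9, 6954c6b, 954135c, a2ebe7b, d0ef348, e00a15f, f749dfe}.
Ancestors of cfc8928: {37552e5, 6954c6b, a2ebe7b, cfc8928, d0ef348}.
Common ancestors: {6954c6b, a2ebe7b, d0ef348}.
Among these, d0ef348 is not an ancestor of any other common ancestor — it is the merge base.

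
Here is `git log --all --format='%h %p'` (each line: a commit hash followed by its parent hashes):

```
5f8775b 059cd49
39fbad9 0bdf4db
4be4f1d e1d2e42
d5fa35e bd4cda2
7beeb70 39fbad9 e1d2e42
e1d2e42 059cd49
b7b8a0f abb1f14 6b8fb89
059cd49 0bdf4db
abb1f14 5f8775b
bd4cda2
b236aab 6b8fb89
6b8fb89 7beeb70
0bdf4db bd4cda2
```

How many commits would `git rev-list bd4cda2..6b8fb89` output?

Reachable from 6b8fb89: {059cd49, 0bdf4db, 39fbad9, 6b8fb89, 7beeb70, bd4cda2, e1d2e42}.
Reachable from bd4cda2: {bd4cda2}.
In 6b8fb89's history but not bd4cda2's: {059cd49, 0bdf4db, 39fbad9, 6b8fb89, 7beeb70, e1d2e42} — 6 commits.

6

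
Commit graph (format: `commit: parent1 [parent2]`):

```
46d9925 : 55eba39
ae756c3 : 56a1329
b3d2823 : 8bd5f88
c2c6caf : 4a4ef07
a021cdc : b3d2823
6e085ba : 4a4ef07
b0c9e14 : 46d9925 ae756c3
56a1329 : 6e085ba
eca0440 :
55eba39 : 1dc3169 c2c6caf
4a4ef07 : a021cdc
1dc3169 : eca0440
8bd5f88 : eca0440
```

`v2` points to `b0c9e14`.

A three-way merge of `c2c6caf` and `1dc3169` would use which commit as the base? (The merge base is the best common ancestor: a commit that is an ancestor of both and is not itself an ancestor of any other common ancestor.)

Ancestors of c2c6caf: {4a4ef07, 8bd5f88, a021cdc, b3d2823, c2c6caf, eca0440}.
Ancestors of 1dc3169: {1dc3169, eca0440}.
Common ancestors: {eca0440}.
The only common ancestor is eca0440, so it is the merge base.

eca0440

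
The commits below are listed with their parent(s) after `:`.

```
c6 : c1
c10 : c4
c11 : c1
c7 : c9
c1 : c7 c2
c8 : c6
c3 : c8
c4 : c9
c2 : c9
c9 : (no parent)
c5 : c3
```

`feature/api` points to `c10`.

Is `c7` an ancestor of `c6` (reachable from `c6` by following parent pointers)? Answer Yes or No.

Ancestors of c6 (commits reachable by following parents): {c1, c2, c6, c7, c9}.
c7 is in that set, so it is an ancestor of c6.

Yes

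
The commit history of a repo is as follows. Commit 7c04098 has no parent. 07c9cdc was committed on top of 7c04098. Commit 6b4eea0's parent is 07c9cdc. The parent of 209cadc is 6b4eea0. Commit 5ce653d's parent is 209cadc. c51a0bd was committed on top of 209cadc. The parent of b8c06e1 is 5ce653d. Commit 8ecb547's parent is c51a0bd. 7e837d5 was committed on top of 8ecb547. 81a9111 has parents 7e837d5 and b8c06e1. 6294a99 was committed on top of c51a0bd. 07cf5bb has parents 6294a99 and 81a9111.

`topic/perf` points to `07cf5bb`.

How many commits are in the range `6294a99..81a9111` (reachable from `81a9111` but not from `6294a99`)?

Reachable from 81a9111: {07c9cdc, 209cadc, 5ce653d, 6b4eea0, 7c04098, 7e837d5, 81a9111, 8ecb547, b8c06e1, c51a0bd}.
Reachable from 6294a99: {07c9cdc, 209cadc, 6294a99, 6b4eea0, 7c04098, c51a0bd}.
In 81a9111's history but not 6294a99's: {5ce653d, 7e837d5, 81a9111, 8ecb547, b8c06e1} — 5 commits.

5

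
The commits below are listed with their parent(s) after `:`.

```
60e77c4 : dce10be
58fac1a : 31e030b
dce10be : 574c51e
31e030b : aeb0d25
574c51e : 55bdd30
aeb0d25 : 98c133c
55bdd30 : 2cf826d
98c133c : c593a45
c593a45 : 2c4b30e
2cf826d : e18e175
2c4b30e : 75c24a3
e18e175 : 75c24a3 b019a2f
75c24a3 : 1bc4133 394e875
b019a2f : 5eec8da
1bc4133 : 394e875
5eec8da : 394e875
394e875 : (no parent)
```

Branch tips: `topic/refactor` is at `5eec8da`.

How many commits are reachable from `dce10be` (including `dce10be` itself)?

Walking parent pointers from dce10be: reachable set = {1bc4133, 2cf826d, 394e875, 55bdd30, 574c51e, 5eec8da, 75c24a3, b019a2f, dce10be, e18e175}.
That is 10 commits.

10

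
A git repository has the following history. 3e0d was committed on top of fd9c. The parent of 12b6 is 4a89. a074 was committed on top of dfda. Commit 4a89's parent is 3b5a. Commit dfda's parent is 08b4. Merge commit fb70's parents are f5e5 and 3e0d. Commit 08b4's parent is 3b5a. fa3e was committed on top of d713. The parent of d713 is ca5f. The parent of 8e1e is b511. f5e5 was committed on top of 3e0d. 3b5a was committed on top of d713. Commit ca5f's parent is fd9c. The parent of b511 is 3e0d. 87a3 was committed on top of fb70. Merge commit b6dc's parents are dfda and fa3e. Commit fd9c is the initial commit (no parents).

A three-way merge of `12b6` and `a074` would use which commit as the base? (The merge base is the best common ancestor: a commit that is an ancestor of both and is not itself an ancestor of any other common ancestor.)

Ancestors of 12b6: {12b6, 3b5a, 4a89, ca5f, d713, fd9c}.
Ancestors of a074: {08b4, 3b5a, a074, ca5f, d713, dfda, fd9c}.
Common ancestors: {3b5a, ca5f, d713, fd9c}.
Among these, 3b5a is not an ancestor of any other common ancestor — it is the merge base.

3b5a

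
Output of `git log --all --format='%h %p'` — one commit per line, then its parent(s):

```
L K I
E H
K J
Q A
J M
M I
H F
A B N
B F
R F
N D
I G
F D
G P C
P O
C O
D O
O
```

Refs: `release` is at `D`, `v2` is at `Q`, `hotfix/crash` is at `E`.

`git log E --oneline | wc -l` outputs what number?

Walking parent pointers from E: reachable set = {D, E, F, H, O}.
That is 5 commits.

5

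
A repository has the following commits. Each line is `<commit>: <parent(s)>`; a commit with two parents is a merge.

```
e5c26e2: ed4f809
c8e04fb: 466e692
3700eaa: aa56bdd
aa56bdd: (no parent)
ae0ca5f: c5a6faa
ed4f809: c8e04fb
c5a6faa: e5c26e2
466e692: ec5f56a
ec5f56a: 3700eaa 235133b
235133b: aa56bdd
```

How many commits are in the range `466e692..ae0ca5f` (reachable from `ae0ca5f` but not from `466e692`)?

Reachable from ae0ca5f: {235133b, 3700eaa, 466e692, aa56bdd, ae0ca5f, c5a6faa, c8e04fb, e5c26e2, ec5f56a, ed4f809}.
Reachable from 466e692: {235133b, 3700eaa, 466e692, aa56bdd, ec5f56a}.
In ae0ca5f's history but not 466e692's: {ae0ca5f, c5a6faa, c8e04fb, e5c26e2, ed4f809} — 5 commits.

5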